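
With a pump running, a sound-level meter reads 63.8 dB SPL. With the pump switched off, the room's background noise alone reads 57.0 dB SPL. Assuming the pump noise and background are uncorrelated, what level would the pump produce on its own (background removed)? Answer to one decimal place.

62.8 dB SPL

Subtract intensities: L_src = 10·log₁₀(10^(L_total/10) − 10^(L_bg/10)).
L_src = 10·log₁₀(10^(63.8/10) − 10^(57.0/10)) = 10·log₁₀(1898000) = 62.8 dB SPL.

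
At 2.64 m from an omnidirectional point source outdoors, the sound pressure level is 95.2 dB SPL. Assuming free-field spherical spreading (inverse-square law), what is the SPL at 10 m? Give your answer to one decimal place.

Free-field point source: level drops by 20·log₁₀ of the distance ratio.
ΔL = −20·log₁₀(10/2.64) = -11.57 dB, so L₂ = 95.2 + (-11.57) = 83.6 dB SPL.

83.6 dB SPL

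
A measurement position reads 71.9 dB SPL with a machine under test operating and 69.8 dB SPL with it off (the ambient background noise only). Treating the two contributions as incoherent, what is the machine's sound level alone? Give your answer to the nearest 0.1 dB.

67.7 dB SPL

Subtract intensities: L_src = 10·log₁₀(10^(L_total/10) − 10^(L_bg/10)).
L_src = 10·log₁₀(10^(71.9/10) − 10^(69.8/10)) = 10·log₁₀(5938000) = 67.7 dB SPL.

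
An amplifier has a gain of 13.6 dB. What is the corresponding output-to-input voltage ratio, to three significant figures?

4.79

Voltage ratio = 10^(dB/20).
10^(13.6/20) = 10^(0.6800) = 4.79.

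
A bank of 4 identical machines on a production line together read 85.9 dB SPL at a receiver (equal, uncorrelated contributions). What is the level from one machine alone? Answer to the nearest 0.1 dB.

79.9 dB SPL

4 equal incoherent sources add 10·log₁₀(4) = 6.02 dB over one source.
L_one = 85.9 − 6.02 = 79.9 dB SPL.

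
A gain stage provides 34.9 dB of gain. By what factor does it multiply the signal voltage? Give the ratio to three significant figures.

Voltage ratio = 10^(dB/20).
10^(34.9/20) = 10^(1.745) = 55.6.

55.6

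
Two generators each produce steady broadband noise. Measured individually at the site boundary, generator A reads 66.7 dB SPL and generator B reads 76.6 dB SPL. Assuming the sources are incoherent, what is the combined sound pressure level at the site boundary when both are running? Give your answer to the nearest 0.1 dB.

77.0 dB SPL

Add the sources as powers (linear), then convert back to dB:
L_total = 10·log₁₀(10^(66.7/10) + 10^(76.6/10)) = 10·log₁₀(50390000) = 77.0 dB SPL.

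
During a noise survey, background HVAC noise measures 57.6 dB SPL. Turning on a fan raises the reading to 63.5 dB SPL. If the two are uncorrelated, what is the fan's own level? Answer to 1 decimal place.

62.2 dB SPL

Remove the background by subtracting linear intensities:
L_src = 10·log₁₀(10^(63.5/10) − 10^(57.6/10)) = 10·log₁₀(1663000) = 62.2 dB SPL.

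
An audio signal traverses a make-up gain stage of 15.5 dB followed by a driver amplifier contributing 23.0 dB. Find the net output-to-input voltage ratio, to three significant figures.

84.1

Net gain = 15.5 + 23.0 = 38.5 dB.
Voltage ratio = 10^(38.5/20) = 84.1.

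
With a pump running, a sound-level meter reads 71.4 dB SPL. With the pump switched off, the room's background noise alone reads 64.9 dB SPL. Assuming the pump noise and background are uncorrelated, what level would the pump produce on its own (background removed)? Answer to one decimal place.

70.3 dB SPL

Background correction is a power subtraction:
L_src = 10·log₁₀(10^(71.4/10) − 10^(64.9/10)) = 10·log₁₀(10710000) = 70.3 dB SPL.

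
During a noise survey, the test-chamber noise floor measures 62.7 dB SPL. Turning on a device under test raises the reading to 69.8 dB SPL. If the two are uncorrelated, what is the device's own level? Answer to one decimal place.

Remove the background by subtracting linear intensities:
L_src = 10·log₁₀(10^(69.8/10) − 10^(62.7/10)) = 10·log₁₀(7688000) = 68.9 dB SPL.

68.9 dB SPL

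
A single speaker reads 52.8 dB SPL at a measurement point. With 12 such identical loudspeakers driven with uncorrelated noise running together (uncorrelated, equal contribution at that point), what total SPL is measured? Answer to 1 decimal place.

63.6 dB SPL

12 equal incoherent sources raise the level by 10·log₁₀(12) = 10.79 dB.
L_total = 52.8 + 10.79 = 63.6 dB SPL.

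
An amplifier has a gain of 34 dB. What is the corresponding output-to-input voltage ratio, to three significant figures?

Voltage ratio = 10^(dB/20).
10^(34/20) = 10^(1.700) = 50.1.

50.1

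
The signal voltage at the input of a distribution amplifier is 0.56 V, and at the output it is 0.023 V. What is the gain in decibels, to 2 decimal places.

-27.73 dB

For a voltage ratio, dB = 20·log₁₀(V₂/V₁).
20·log₁₀(0.023/0.56) = 20·log₁₀(0.04107) = -27.73 dB.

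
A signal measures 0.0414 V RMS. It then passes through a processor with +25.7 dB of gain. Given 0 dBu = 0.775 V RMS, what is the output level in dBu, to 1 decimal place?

Input level: 20·log₁₀(0.0414/0.775) = -25.45 dBu.
Output: -25.45 + 25.7 = +0.3 dBu.

+0.3 dBu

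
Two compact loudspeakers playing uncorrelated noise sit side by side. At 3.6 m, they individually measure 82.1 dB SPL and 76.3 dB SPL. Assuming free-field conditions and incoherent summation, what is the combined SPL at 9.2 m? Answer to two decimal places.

74.96 dB SPL

Combined at 3.6 m: 10·log₁₀(10^(82.1/10)+10^(76.3/10)) = 83.114 dB SPL.
Then apply −20·log₁₀(9.2/3.6) = -8.150 dB → 74.96 dB SPL.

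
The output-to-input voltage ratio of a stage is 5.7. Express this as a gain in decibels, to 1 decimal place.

Voltage is an amplitude quantity, so gain = 20·log₁₀(V_out/V_in).
20·log₁₀(5.7) = 15.1 dB.

15.1 dB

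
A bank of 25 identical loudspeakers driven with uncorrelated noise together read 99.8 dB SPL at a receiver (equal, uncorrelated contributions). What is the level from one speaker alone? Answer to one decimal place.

85.8 dB SPL

25 equal incoherent sources add 10·log₁₀(25) = 13.98 dB over one source.
L_one = 99.8 − 13.98 = 85.8 dB SPL.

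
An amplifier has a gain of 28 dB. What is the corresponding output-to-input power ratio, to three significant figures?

631

Power ratio = 10^(dB/10).
10^(28/10) = 10^(2.800) = 631.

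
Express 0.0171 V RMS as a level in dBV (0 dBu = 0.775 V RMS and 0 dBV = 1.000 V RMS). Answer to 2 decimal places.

-35.34 dBV

dBV = 20·log₁₀(V / 1.000 V).
20·log₁₀(0.0171/1.000) = -35.34 dBV.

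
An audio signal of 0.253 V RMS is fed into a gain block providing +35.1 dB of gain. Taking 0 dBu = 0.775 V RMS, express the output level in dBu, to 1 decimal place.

+25.4 dBu

Input level: 20·log₁₀(0.253/0.775) = -9.72 dBu.
Output: -9.72 + 35.1 = +25.4 dBu.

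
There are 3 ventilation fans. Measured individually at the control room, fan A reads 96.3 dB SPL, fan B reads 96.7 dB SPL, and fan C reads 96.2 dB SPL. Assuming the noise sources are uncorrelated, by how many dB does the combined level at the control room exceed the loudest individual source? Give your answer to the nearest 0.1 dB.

Uncorrelated sources add in intensity (power), not in dB.
L_total = 10·log₁₀(10^(96.3/10) + 10^(96.7/10) + 10^(96.2/10)) = 101.18 dB SPL.
Excess over the loudest (96.7 dB): 101.18 − 96.7 = 4.5 dB.

4.5 dB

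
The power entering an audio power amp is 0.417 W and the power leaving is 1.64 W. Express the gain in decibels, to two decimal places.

Power is a power quantity, so gain = 10·log₁₀(P_out/P_in).
10·log₁₀(1.64/0.417) = 10·log₁₀(3.933) = 5.95 dB.

5.95 dB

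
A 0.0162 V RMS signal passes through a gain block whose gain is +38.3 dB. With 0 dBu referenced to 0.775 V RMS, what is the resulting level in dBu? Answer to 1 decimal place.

Input level: 20·log₁₀(0.0162/0.775) = -33.60 dBu.
Output: -33.60 + 38.3 = +4.7 dBu.

+4.7 dBu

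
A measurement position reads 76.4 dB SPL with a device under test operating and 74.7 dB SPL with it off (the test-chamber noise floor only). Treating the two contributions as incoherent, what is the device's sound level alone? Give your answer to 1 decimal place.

Background correction is a power subtraction:
L_src = 10·log₁₀(10^(76.4/10) − 10^(74.7/10)) = 10·log₁₀(14140000) = 71.5 dB SPL.

71.5 dB SPL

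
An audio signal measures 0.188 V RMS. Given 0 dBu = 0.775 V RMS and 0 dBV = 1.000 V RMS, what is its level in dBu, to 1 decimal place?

dBu = 20·log₁₀(V / 0.775 V).
20·log₁₀(0.188/0.775) = -12.3 dBu.

-12.3 dBu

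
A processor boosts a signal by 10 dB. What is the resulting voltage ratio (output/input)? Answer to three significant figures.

Voltage ratio = 10^(dB/20).
10^(10/20) = 10^(0.5000) = 3.16.

3.16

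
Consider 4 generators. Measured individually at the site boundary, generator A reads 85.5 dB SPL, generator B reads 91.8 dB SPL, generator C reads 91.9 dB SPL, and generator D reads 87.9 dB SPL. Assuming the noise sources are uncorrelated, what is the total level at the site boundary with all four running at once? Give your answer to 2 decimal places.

Uncorrelated sources add in intensity (power), not in dB.
L_total = 10·log₁₀(10^(85.5/10) + 10^(91.8/10) + 10^(91.9/10) + 10^(87.9/10)) = 10·log₁₀(4034000000) = 96.06 dB SPL.

96.06 dB SPL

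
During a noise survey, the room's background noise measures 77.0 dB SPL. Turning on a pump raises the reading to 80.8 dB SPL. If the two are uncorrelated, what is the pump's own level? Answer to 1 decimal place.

Background correction is a power subtraction:
L_src = 10·log₁₀(10^(80.8/10) − 10^(77.0/10)) = 10·log₁₀(70110000) = 78.5 dB SPL.

78.5 dB SPL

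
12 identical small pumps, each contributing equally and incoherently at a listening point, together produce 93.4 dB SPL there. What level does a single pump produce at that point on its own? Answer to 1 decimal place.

82.6 dB SPL

12 equal incoherent sources add 10·log₁₀(12) = 10.79 dB over one source.
L_one = 93.4 − 10.79 = 82.6 dB SPL.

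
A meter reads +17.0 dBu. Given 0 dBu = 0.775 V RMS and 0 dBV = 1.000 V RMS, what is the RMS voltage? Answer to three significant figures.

V = 0.775 V × 10^(+17.0/20).
= 0.775 × 7.079 = 5.49 V.

5.49 V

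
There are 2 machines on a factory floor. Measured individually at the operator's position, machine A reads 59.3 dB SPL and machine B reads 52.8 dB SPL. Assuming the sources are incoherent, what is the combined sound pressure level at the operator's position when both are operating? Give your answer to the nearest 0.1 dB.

60.2 dB SPL

Add the sources as powers (linear), then convert back to dB:
L_total = 10·log₁₀(10^(59.3/10) + 10^(52.8/10)) = 10·log₁₀(1042000) = 60.2 dB SPL.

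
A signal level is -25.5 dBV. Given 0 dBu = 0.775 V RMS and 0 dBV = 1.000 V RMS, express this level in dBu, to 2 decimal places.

-23.29 dBu

The offset between the scales is 20·log₁₀(0.775/1.000) = −2.214 dB.
So dBu = -25.5 + 2.214 = -23.29 dBu.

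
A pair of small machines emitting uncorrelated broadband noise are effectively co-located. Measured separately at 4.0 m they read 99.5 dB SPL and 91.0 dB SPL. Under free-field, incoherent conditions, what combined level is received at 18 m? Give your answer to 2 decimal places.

87.01 dB SPL

Combined at 4.0 m: 10·log₁₀(10^(99.5/10)+10^(91.0/10)) = 100.074 dB SPL.
Then apply −20·log₁₀(18/4.0) = -13.064 dB → 87.01 dB SPL.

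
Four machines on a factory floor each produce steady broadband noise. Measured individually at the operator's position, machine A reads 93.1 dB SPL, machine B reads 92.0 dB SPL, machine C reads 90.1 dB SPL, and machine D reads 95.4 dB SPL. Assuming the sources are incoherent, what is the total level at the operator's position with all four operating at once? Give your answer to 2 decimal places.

Uncorrelated sources add in intensity (power), not in dB.
L_total = 10·log₁₀(10^(93.1/10) + 10^(92.0/10) + 10^(90.1/10) + 10^(95.4/10)) = 10·log₁₀(8117000000) = 99.09 dB SPL.

99.09 dB SPL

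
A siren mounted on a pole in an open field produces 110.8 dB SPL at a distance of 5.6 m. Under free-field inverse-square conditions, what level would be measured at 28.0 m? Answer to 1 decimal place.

For a point source in a free field, ΔL = −20·log₁₀(d₂/d₁).
ΔL = −20·log₁₀(28.0/5.6) = -13.98 dB, so L₂ = 110.8 + (-13.98) = 96.8 dB SPL.

96.8 dB SPL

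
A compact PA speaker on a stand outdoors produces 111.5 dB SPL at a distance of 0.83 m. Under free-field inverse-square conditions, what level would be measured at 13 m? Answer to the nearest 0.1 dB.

87.6 dB SPL

For a point source in a free field, ΔL = −20·log₁₀(d₂/d₁).
ΔL = −20·log₁₀(13/0.83) = -23.90 dB, so L₂ = 111.5 + (-23.90) = 87.6 dB SPL.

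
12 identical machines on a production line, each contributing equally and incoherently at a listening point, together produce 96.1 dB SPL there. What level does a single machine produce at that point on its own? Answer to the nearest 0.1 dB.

85.3 dB SPL

12 equal incoherent sources add 10·log₁₀(12) = 10.79 dB over one source.
L_one = 96.1 − 10.79 = 85.3 dB SPL.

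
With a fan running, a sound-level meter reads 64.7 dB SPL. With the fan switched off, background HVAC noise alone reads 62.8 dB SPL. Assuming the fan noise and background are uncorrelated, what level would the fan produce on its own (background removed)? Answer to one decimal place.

Subtract intensities: L_src = 10·log₁₀(10^(L_total/10) − 10^(L_bg/10)).
L_src = 10·log₁₀(10^(64.7/10) − 10^(62.8/10)) = 10·log₁₀(1046000) = 60.2 dB SPL.

60.2 dB SPL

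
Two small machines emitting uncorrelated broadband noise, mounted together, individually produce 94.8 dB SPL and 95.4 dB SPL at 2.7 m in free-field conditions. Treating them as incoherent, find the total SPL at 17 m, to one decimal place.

82.1 dB SPL

Combined at 2.7 m: 10·log₁₀(10^(94.8/10)+10^(95.4/10)) = 98.12 dB SPL.
Then apply −20·log₁₀(17/2.7) = -15.98 dB → 82.1 dB SPL.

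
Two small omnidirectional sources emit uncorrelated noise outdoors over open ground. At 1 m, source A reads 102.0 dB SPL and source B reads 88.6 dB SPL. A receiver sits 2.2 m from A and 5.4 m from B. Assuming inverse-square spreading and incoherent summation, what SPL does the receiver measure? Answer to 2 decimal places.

95.18 dB SPL

At the listener: L_A = 102.0 − 20·log₁₀(2.2) = 95.152 dB; L_B = 88.6 − 20·log₁₀(5.4) = 73.952 dB.
Combined: 10·log₁₀(10^(95.152/10)+10^(73.952/10)) = 95.18 dB SPL.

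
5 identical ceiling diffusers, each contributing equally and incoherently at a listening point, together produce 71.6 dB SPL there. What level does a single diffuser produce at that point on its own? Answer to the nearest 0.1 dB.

64.6 dB SPL

5 equal incoherent sources add 10·log₁₀(5) = 6.99 dB over one source.
L_one = 71.6 − 6.99 = 64.6 dB SPL.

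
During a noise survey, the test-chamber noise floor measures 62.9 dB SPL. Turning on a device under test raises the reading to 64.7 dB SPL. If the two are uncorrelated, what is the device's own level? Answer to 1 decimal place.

60.0 dB SPL

Background correction is a power subtraction:
L_src = 10·log₁₀(10^(64.7/10) − 10^(62.9/10)) = 10·log₁₀(1001000) = 60.0 dB SPL.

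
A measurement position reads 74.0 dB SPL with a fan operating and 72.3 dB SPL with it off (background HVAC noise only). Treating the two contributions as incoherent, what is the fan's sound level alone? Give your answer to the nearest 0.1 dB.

Subtract intensities: L_src = 10·log₁₀(10^(L_total/10) − 10^(L_bg/10)).
L_src = 10·log₁₀(10^(74.0/10) − 10^(72.3/10)) = 10·log₁₀(8136000) = 69.1 dB SPL.

69.1 dB SPL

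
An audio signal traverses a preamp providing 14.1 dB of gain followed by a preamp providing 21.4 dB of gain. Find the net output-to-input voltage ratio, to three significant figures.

Net gain = 14.1 + 21.4 = 35.5 dB.
Voltage ratio = 10^(35.5/20) = 59.6.

59.6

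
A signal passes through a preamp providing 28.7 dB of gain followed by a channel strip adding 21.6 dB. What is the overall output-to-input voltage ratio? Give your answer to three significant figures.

Net gain = 28.7 + 21.6 = 50.3 dB.
Voltage ratio = 10^(50.3/20) = 327.

327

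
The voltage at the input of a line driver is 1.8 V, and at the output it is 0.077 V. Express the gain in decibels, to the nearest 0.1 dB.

For a voltage ratio, dB = 20·log₁₀(V₂/V₁).
20·log₁₀(0.077/1.8) = 20·log₁₀(0.04278) = -27.4 dB.

-27.4 dB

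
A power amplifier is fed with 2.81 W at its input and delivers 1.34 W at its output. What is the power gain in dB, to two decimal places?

Power is a power quantity, so gain = 10·log₁₀(P_out/P_in).
10·log₁₀(1.34/2.81) = 10·log₁₀(0.4769) = -3.22 dB.

-3.22 dB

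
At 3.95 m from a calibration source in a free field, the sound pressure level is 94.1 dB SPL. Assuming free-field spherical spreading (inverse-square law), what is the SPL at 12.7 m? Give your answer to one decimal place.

84.0 dB SPL

Free-field point source: level drops by 20·log₁₀ of the distance ratio.
ΔL = −20·log₁₀(12.7/3.95) = -10.14 dB, so L₂ = 94.1 + (-10.14) = 84.0 dB SPL.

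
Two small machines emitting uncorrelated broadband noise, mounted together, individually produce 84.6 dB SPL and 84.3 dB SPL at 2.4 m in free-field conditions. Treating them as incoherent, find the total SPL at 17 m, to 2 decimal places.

70.46 dB SPL

Combined at 2.4 m: 10·log₁₀(10^(84.6/10)+10^(84.3/10)) = 87.463 dB SPL.
Then apply −20·log₁₀(17/2.4) = -17.005 dB → 70.46 dB SPL.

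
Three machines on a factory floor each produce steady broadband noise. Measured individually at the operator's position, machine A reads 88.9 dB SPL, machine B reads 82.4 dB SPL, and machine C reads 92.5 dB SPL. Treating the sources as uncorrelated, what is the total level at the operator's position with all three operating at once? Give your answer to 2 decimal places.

Incoherent sources sum as intensities:
L_total = 10·log₁₀(10^(88.9/10) + 10^(82.4/10) + 10^(92.5/10)) = 10·log₁₀(2728000000) = 94.36 dB SPL.

94.36 dB SPL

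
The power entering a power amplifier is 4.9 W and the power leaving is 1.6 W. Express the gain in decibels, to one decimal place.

For a power ratio, dB = 10·log₁₀(P₂/P₁).
10·log₁₀(1.6/4.9) = 10·log₁₀(0.3265) = -4.9 dB.

-4.9 dB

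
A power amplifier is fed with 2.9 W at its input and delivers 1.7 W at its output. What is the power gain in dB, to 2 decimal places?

Power is a power quantity, so gain = 10·log₁₀(P_out/P_in).
10·log₁₀(1.7/2.9) = 10·log₁₀(0.5862) = -2.32 dB.

-2.32 dB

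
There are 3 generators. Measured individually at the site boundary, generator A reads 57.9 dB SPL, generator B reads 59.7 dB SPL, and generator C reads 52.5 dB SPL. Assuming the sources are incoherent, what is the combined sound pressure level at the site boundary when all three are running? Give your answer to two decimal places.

62.37 dB SPL

Incoherent sources sum as intensities:
L_total = 10·log₁₀(10^(57.9/10) + 10^(59.7/10) + 10^(52.5/10)) = 10·log₁₀(1728000) = 62.37 dB SPL.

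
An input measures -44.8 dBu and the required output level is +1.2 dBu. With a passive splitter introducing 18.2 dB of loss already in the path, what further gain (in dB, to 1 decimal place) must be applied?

The required make-up gain is the shortfall in the dB sum.
G = +1.2 − (-44.8) + 18.2 = 64.2 dB.

64.2 dB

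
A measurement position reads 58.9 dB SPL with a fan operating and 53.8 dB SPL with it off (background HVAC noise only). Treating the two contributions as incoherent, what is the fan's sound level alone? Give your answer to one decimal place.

Background correction is a power subtraction:
L_src = 10·log₁₀(10^(58.9/10) − 10^(53.8/10)) = 10·log₁₀(536400) = 57.3 dB SPL.

57.3 dB SPL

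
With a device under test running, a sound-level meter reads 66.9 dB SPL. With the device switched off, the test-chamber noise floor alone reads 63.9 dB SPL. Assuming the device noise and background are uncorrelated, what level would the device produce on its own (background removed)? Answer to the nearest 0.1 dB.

63.9 dB SPL

Remove the background by subtracting linear intensities:
L_src = 10·log₁₀(10^(66.9/10) − 10^(63.9/10)) = 10·log₁₀(2443000) = 63.9 dB SPL.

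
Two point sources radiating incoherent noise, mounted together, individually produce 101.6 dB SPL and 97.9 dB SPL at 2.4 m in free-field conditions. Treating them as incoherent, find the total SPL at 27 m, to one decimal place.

Combined at 2.4 m: 10·log₁₀(10^(101.6/10)+10^(97.9/10)) = 103.14 dB SPL.
Then apply −20·log₁₀(27/2.4) = -21.02 dB → 82.1 dB SPL.

82.1 dB SPL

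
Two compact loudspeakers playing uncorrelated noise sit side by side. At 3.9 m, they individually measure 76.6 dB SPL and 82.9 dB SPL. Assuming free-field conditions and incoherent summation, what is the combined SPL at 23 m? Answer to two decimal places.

68.40 dB SPL

Combined at 3.9 m: 10·log₁₀(10^(76.6/10)+10^(82.9/10)) = 83.815 dB SPL.
Then apply −20·log₁₀(23/3.9) = -15.413 dB → 68.40 dB SPL.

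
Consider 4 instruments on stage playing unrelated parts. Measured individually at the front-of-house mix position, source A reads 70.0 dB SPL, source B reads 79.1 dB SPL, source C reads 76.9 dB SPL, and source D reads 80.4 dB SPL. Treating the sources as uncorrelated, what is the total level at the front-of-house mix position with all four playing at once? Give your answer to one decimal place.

Uncorrelated sources add in intensity (power), not in dB.
L_total = 10·log₁₀(10^(70.0/10) + 10^(79.1/10) + 10^(76.9/10) + 10^(80.4/10)) = 10·log₁₀(249900000) = 84.0 dB SPL.

84.0 dB SPL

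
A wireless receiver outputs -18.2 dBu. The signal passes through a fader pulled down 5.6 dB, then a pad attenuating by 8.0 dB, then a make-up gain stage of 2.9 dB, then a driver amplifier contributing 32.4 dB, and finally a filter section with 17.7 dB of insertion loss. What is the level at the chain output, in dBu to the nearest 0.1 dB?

-14.2 dBu

In dB, series stages simply add:
-18.2 − 5.6 − 8.0 + 2.9 + 32.4 − 17.7 = -14.2 dBu.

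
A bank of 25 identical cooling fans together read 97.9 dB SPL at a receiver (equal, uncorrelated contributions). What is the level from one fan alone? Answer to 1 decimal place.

25 equal incoherent sources add 10·log₁₀(25) = 13.98 dB over one source.
L_one = 97.9 − 13.98 = 83.9 dB SPL.

83.9 dB SPL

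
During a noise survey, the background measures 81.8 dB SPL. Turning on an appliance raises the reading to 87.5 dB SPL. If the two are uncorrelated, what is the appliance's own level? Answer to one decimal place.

86.1 dB SPL

Remove the background by subtracting linear intensities:
L_src = 10·log₁₀(10^(87.5/10) − 10^(81.8/10)) = 10·log₁₀(411000000) = 86.1 dB SPL.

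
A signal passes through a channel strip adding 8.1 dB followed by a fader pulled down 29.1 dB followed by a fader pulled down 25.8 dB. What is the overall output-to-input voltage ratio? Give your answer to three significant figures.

Net gain = 8.1 + (−29.1) + (−25.8) = -46.8 dB.
Voltage ratio = 10^(-46.8/20) = 0.00457.

0.00457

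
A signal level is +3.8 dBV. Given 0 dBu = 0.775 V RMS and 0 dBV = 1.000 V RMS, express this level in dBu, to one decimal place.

The offset between the scales is 20·log₁₀(0.775/1.000) = −2.214 dB.
So dBu = +3.8 + 2.214 = +6.0 dBu.

+6.0 dBu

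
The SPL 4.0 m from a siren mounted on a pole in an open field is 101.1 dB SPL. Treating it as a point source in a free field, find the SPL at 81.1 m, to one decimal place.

75.0 dB SPL

Inverse-square spreading gives ΔL = −20·log₁₀(d₂/d₁).
ΔL = −20·log₁₀(81.1/4.0) = -26.14 dB, so L₂ = 101.1 + (-26.14) = 75.0 dB SPL.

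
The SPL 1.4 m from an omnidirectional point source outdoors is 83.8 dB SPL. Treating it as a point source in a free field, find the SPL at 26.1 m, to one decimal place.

Free-field point source: level drops by 20·log₁₀ of the distance ratio.
ΔL = −20·log₁₀(26.1/1.4) = -25.41 dB, so L₂ = 83.8 + (-25.41) = 58.4 dB SPL.

58.4 dB SPL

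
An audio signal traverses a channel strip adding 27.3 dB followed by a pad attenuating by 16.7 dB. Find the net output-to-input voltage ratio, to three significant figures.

3.39

Net gain = 27.3 + (−16.7) = 10.6 dB.
Voltage ratio = 10^(10.6/20) = 3.39.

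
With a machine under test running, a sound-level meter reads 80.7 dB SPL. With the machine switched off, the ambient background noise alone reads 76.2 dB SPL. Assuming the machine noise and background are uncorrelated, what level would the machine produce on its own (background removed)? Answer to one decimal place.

78.8 dB SPL

Subtract intensities: L_src = 10·log₁₀(10^(L_total/10) − 10^(L_bg/10)).
L_src = 10·log₁₀(10^(80.7/10) − 10^(76.2/10)) = 10·log₁₀(75800000) = 78.8 dB SPL.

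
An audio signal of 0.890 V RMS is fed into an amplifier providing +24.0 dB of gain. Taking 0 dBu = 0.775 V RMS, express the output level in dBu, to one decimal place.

Input level: 20·log₁₀(0.890/0.775) = 1.20 dBu.
Output: 1.20 + 24.0 = +25.2 dBu.

+25.2 dBu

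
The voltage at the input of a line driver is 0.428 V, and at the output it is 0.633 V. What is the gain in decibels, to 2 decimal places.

3.40 dB

Voltage ratio → dB uses the 20·log₁₀ form:
20·log₁₀(0.633/0.428) = 20·log₁₀(1.479) = 3.40 dB.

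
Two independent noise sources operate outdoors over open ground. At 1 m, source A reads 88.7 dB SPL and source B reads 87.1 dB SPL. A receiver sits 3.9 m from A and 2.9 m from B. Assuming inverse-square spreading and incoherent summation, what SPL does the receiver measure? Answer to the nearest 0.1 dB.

80.4 dB SPL

At the listener: L_A = 88.7 − 20·log₁₀(3.9) = 76.88 dB; L_B = 87.1 − 20·log₁₀(2.9) = 77.85 dB.
Combined: 10·log₁₀(10^(76.88/10)+10^(77.85/10)) = 80.4 dB SPL.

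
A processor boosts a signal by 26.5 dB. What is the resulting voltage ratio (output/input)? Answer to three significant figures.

Voltage ratio = 10^(dB/20).
10^(26.5/20) = 10^(1.325) = 21.1.

21.1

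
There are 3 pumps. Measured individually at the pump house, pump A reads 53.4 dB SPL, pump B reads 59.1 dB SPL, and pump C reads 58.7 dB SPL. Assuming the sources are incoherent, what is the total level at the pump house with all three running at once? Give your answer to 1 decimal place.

62.5 dB SPL

Add the sources as powers (linear), then convert back to dB:
L_total = 10·log₁₀(10^(53.4/10) + 10^(59.1/10) + 10^(58.7/10)) = 10·log₁₀(1773000) = 62.5 dB SPL.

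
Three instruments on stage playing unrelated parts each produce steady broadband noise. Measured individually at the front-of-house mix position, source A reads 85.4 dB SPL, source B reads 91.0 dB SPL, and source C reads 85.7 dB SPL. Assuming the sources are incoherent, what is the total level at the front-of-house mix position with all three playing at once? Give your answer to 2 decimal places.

92.96 dB SPL

Incoherent sources sum as intensities:
L_total = 10·log₁₀(10^(85.4/10) + 10^(91.0/10) + 10^(85.7/10)) = 10·log₁₀(1977000000) = 92.96 dB SPL.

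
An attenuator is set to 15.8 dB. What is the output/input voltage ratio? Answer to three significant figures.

0.162

Voltage ratio = 10^(dB/20).
10^(-15.8/20) = 10^(-0.7900) = 0.162.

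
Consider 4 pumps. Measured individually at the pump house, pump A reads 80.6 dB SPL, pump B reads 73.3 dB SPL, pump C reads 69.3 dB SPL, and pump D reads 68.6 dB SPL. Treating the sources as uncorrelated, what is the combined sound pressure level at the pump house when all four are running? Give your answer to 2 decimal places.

Uncorrelated sources add in intensity (power), not in dB.
L_total = 10·log₁₀(10^(80.6/10) + 10^(73.3/10) + 10^(69.3/10) + 10^(68.6/10)) = 10·log₁₀(152000000) = 81.82 dB SPL.

81.82 dB SPL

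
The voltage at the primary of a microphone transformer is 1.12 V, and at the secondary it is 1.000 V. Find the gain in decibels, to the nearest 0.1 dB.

-1.0 dB

For a voltage ratio, dB = 20·log₁₀(V₂/V₁).
20·log₁₀(1.000/1.12) = 20·log₁₀(0.8929) = -1.0 dB.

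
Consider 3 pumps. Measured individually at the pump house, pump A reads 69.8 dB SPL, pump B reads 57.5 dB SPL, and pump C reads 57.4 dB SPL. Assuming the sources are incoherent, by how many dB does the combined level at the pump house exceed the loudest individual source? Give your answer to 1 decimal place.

Add the sources as powers (linear), then convert back to dB:
L_total = 10·log₁₀(10^(69.8/10) + 10^(57.5/10) + 10^(57.4/10)) = 70.28 dB SPL.
Excess over the loudest (69.8 dB): 70.28 − 69.8 = 0.5 dB.

0.5 dB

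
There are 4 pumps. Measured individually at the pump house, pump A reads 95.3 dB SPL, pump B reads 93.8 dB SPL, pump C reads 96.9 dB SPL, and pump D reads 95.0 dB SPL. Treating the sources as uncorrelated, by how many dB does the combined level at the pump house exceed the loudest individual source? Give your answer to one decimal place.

Incoherent sources sum as intensities:
L_total = 10·log₁₀(10^(95.3/10) + 10^(93.8/10) + 10^(96.9/10) + 10^(95.0/10)) = 101.41 dB SPL.
Excess over the loudest (96.9 dB): 101.41 − 96.9 = 4.5 dB.

4.5 dB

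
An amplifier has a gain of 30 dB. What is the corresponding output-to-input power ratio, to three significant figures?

1000

Power ratio = 10^(dB/10).
10^(30/10) = 10^(3.000) = 1000.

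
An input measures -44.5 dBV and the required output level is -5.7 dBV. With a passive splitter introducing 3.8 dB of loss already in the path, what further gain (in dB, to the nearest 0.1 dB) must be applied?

42.6 dB

The required make-up gain is the shortfall in the dB sum.
G = -5.7 − (-44.5) + 3.8 = 42.6 dB.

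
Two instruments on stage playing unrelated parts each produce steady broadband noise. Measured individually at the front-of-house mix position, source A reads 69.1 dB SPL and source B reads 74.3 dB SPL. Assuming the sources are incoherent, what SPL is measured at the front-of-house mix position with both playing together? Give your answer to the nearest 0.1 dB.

75.4 dB SPL

Incoherent sources sum as intensities:
L_total = 10·log₁₀(10^(69.1/10) + 10^(74.3/10)) = 10·log₁₀(35040000) = 75.4 dB SPL.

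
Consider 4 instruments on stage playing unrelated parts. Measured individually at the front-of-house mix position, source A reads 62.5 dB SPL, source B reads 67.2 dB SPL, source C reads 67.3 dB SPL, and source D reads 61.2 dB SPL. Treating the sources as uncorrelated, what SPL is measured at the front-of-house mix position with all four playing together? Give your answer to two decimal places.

71.37 dB SPL

Uncorrelated sources add in intensity (power), not in dB.
L_total = 10·log₁₀(10^(62.5/10) + 10^(67.2/10) + 10^(67.3/10) + 10^(61.2/10)) = 10·log₁₀(13710000) = 71.37 dB SPL.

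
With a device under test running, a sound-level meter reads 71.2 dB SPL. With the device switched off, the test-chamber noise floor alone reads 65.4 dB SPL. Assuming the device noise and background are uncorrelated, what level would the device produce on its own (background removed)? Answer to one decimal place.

Remove the background by subtracting linear intensities:
L_src = 10·log₁₀(10^(71.2/10) − 10^(65.4/10)) = 10·log₁₀(9715000) = 69.9 dB SPL.

69.9 dB SPL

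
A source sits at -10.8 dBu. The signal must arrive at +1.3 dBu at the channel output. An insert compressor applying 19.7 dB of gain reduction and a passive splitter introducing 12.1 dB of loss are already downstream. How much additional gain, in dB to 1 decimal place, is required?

The required make-up gain is the shortfall in the dB sum.
G = +1.3 − (-10.8) + 19.7 + 12.1 = 43.9 dB.

43.9 dB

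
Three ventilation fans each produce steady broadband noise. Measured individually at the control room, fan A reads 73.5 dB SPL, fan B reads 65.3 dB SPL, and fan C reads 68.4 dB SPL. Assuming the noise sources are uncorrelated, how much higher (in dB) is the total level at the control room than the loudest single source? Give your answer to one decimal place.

1.6 dB

Incoherent sources sum as intensities:
L_total = 10·log₁₀(10^(73.5/10) + 10^(65.3/10) + 10^(68.4/10)) = 75.14 dB SPL.
Excess over the loudest (73.5 dB): 75.14 − 73.5 = 1.6 dB.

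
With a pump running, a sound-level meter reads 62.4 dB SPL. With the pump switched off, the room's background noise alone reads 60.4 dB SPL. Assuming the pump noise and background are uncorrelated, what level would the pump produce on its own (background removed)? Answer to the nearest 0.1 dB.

Subtract intensities: L_src = 10·log₁₀(10^(L_total/10) − 10^(L_bg/10)).
L_src = 10·log₁₀(10^(62.4/10) − 10^(60.4/10)) = 10·log₁₀(641300) = 58.1 dB SPL.

58.1 dB SPL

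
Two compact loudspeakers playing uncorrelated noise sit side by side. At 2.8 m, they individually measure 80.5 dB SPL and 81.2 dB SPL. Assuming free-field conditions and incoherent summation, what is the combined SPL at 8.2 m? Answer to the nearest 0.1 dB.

74.5 dB SPL

Combined at 2.8 m: 10·log₁₀(10^(80.5/10)+10^(81.2/10)) = 83.87 dB SPL.
Then apply −20·log₁₀(8.2/2.8) = -9.33 dB → 74.5 dB SPL.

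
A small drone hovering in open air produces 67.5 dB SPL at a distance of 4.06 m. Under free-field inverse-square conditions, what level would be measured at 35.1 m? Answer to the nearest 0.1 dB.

48.8 dB SPL

For a point source in a free field, ΔL = −20·log₁₀(d₂/d₁).
ΔL = −20·log₁₀(35.1/4.06) = -18.74 dB, so L₂ = 67.5 + (-18.74) = 48.8 dB SPL.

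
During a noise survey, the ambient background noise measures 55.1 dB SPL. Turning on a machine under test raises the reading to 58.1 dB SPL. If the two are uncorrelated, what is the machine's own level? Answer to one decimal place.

Remove the background by subtracting linear intensities:
L_src = 10·log₁₀(10^(58.1/10) − 10^(55.1/10)) = 10·log₁₀(322100) = 55.1 dB SPL.

55.1 dB SPL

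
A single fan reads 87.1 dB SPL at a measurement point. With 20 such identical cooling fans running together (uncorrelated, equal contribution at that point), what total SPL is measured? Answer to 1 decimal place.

20 equal incoherent sources raise the level by 10·log₁₀(20) = 13.01 dB.
L_total = 87.1 + 13.01 = 100.1 dB SPL.

100.1 dB SPL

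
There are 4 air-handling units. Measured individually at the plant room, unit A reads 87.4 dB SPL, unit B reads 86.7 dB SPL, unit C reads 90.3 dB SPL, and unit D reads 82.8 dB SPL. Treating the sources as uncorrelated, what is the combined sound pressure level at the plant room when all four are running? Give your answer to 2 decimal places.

Uncorrelated sources add in intensity (power), not in dB.
L_total = 10·log₁₀(10^(87.4/10) + 10^(86.7/10) + 10^(90.3/10) + 10^(82.8/10)) = 10·log₁₀(2279000000) = 93.58 dB SPL.

93.58 dB SPL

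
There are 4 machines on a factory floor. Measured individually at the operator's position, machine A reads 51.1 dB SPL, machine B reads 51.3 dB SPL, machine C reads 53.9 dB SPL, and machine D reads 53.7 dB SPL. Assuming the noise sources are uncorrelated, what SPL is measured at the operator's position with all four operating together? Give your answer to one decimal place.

Incoherent sources sum as intensities:
L_total = 10·log₁₀(10^(51.1/10) + 10^(51.3/10) + 10^(53.9/10) + 10^(53.7/10)) = 10·log₁₀(743600) = 58.7 dB SPL.

58.7 dB SPL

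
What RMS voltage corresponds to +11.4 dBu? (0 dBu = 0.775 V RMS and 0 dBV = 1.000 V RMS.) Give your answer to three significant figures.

2.88 V

V = 0.775 V × 10^(+11.4/20).
= 0.775 × 3.715 = 2.88 V.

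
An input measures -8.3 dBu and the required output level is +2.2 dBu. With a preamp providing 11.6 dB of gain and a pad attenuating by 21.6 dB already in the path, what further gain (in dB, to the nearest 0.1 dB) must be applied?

20.5 dB

The required make-up gain is the shortfall in the dB sum.
G = +2.2 − (-8.3) − 11.6 + 21.6 = 20.5 dB.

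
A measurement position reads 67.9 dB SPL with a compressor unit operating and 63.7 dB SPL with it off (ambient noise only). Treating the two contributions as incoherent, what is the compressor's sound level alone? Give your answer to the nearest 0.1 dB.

65.8 dB SPL

Subtract intensities: L_src = 10·log₁₀(10^(L_total/10) − 10^(L_bg/10)).
L_src = 10·log₁₀(10^(67.9/10) − 10^(63.7/10)) = 10·log₁₀(3822000) = 65.8 dB SPL.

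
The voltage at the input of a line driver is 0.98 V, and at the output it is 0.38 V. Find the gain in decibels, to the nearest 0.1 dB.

Voltage is an amplitude quantity, so gain = 20·log₁₀(V_out/V_in).
20·log₁₀(0.38/0.98) = 20·log₁₀(0.3878) = -8.2 dB.

-8.2 dB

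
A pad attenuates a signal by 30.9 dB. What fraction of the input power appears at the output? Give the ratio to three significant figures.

Power ratio = 10^(dB/10).
10^(-30.9/10) = 10^(-3.090) = 0.000813.

0.000813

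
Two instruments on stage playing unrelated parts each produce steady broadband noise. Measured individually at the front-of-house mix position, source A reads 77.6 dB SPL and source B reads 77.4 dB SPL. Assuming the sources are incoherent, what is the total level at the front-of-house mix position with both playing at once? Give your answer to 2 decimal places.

80.51 dB SPL

Uncorrelated sources add in intensity (power), not in dB.
L_total = 10·log₁₀(10^(77.6/10) + 10^(77.4/10)) = 10·log₁₀(112500000) = 80.51 dB SPL.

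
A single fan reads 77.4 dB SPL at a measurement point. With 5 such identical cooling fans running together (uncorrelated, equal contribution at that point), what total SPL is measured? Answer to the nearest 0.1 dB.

84.4 dB SPL

5 equal incoherent sources raise the level by 10·log₁₀(5) = 6.99 dB.
L_total = 77.4 + 6.99 = 84.4 dB SPL.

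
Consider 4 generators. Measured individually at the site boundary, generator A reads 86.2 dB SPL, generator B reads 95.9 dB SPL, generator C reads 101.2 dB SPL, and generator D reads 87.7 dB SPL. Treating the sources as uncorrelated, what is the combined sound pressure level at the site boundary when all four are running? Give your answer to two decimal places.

102.57 dB SPL

Uncorrelated sources add in intensity (power), not in dB.
L_total = 10·log₁₀(10^(86.2/10) + 10^(95.9/10) + 10^(101.2/10) + 10^(87.7/10)) = 10·log₁₀(18079000000) = 102.57 dB SPL.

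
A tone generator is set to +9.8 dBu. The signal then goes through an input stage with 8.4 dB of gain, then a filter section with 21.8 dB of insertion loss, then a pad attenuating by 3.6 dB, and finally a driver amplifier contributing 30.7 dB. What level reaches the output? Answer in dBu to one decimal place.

Cascaded gains and losses add directly in dB.
+9.8 + 8.4 − 21.8 − 3.6 + 30.7 = +23.5 dBu.

+23.5 dBu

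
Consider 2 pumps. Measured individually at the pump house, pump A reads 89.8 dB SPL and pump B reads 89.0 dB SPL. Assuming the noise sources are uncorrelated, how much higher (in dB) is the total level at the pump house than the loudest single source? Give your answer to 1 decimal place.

Add the sources as powers (linear), then convert back to dB:
L_total = 10·log₁₀(10^(89.8/10) + 10^(89.0/10)) = 92.43 dB SPL.
Excess over the loudest (89.8 dB): 92.43 − 89.8 = 2.6 dB.

2.6 dB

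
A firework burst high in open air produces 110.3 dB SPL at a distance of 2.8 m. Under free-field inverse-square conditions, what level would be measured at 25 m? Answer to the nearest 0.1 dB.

91.3 dB SPL

For a point source in a free field, ΔL = −20·log₁₀(d₂/d₁).
ΔL = −20·log₁₀(25/2.8) = -19.02 dB, so L₂ = 110.3 + (-19.02) = 91.3 dB SPL.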